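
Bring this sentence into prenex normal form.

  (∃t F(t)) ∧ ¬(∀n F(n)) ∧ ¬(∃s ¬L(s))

Push ¬ through the quantifiers and connectives to reach negation normal form:
  (∃t F(t)) ∧ (∃n ¬F(n)) ∧ (∀s L(s))
Pull the quantifiers to the front (each side's bound variable is not free in the other side):
  ∃t ∃n ∀s (F(t) ∧ ¬F(n) ∧ L(s))

∃t ∃n ∀s (F(t) ∧ ¬F(n) ∧ L(s))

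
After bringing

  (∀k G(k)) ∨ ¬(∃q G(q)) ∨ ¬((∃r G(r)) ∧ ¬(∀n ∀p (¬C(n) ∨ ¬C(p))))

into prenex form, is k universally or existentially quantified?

universal

Push ¬ through the quantifiers and connectives to reach negation normal form:
  (∀k G(k)) ∨ (∀q ¬G(q)) ∨ (∀r ¬G(r)) ∨ (∀n ∀p (¬C(n) ∨ ¬C(p)))
All bound variables are already distinct, so no renaming is needed.
Finally move all quantifiers to the prefix:
  ∀k ∀q ∀r ∀n ∀p (G(k) ∨ ¬G(q) ∨ ¬G(r) ∨ ¬C(n) ∨ ¬C(p))
The quantifier ∀k sits under an even number of negations, so it remains universal.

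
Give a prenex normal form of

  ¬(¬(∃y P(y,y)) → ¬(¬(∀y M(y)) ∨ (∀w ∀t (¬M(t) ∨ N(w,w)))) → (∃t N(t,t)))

∀y ∀y1 ∃w ∃t ∀q (¬P(y,y) ∧ M(y1) ∧ M(t) ∧ ¬N(w,w) ∧ ¬N(q,q))

First replace A → B with ¬A ∨ B.
  ¬(¬¬(∃y P(y,y)) ∨ ¬¬(¬(∀y M(y)) ∨ (∀w ∀t (¬M(t) ∨ N(w,w)))) ∨ (∃t N(t,t)))
Move each ¬ inward, flipping quantifiers it crosses:
  (∀y ¬P(y,y)) ∧ (∀y M(y)) ∧ (∃w ∃t (M(t) ∧ ¬N(w,w))) ∧ (∀t ¬N(t,t))
Standardize variables apart so no two quantifiers bind the same name: y↦y1, t↦q.
  (∀y ¬P(y,y)) ∧ (∀y1 M(y1)) ∧ (∃w ∃t (M(t) ∧ ¬N(w,w))) ∧ (∀q ¬N(q,q))
Extract every quantifier outward, since the variables are now distinct and don't occur free across branches:
  ∀y ∀y1 ∃w ∃t ∀q (¬P(y,y) ∧ M(y1) ∧ M(t) ∧ ¬N(w,w) ∧ ¬N(q,q))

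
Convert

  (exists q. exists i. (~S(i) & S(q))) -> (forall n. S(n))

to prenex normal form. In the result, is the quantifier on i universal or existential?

universal

First replace A → B with ¬A ∨ B.
  ~(exists q. exists i. (~S(i) & S(q))) | (forall n. S(n))
Push ¬ through the quantifiers and connectives to reach negation normal form:
  (forall q. forall i. (S(i) | ~S(q))) | (forall n. S(n))
All bound variables are already distinct, so no renaming is needed.
Extract every quantifier outward, since the variables are now distinct and don't occur free across branches:
  forall q. forall i. forall n. (S(i) | ~S(q) | S(n))
The quantifier exists i sits under an odd number of negations (counting the antecedent side of each →), so it flips to forall i.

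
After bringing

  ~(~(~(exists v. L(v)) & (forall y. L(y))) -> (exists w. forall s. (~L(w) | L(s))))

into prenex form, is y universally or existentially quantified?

Rewrite implications/biconditionals: A → B as ¬A ∨ B.
  ~(~~(~(exists v. L(v)) & (forall y. L(y))) | (exists w. forall s. (~L(w) | L(s))))
Move each ¬ inward, flipping quantifiers it crosses:
  ((exists v. L(v)) | (exists y. ~L(y))) & (forall w. exists s. (L(w) & ~L(s)))
All bound variables are already distinct, so no renaming is needed.
Pull the quantifiers to the front (each side's bound variable is not free in the other side):
  exists v. exists y. forall w. exists s. ((L(v) | ~L(y)) & L(w) & ~L(s))
The quantifier forall y sits under an odd number of negations (counting the antecedent side of each →), so it flips to exists y.

existential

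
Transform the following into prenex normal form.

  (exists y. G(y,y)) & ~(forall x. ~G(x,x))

Drive negations inward (¬∀x A ≡ ∃x ¬A, ¬∃x A ≡ ∀x ¬A, De Morgan for ∧/∨):
  (exists y. G(y,y)) & (exists x. G(x,x))
Finally move all quantifiers to the prefix:
  exists y. exists x. (G(y,y) & G(x,x))

exists y. exists x. (G(y,y) & G(x,x))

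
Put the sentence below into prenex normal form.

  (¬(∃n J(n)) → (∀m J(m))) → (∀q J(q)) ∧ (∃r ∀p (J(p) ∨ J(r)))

Rewrite implications/biconditionals: A → B as ¬A ∨ B.
  ¬(¬¬(∃n J(n)) ∨ (∀m J(m))) ∨ (∀q J(q)) ∧ (∃r ∀p (J(p) ∨ J(r)))
Move each ¬ inward, flipping quantifiers it crosses:
  (∀n ¬J(n)) ∧ (∃m ¬J(m)) ∨ (∀q J(q)) ∧ (∃r ∀p (J(p) ∨ J(r)))
Pull the quantifiers to the front (each side's bound variable is not free in the other side):
  ∀n ∃m ∀q ∃r ∀p (¬J(n) ∧ ¬J(m) ∨ J(q) ∧ (J(p) ∨ J(r)))

∀n ∃m ∀q ∃r ∀p (¬J(n) ∧ ¬J(m) ∨ J(q) ∧ (J(p) ∨ J(r)))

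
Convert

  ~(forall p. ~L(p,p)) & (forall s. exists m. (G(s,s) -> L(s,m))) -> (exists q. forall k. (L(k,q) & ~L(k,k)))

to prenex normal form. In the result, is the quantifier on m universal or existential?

Rewrite implications/biconditionals: A → B as ¬A ∨ B.
  ~(~(forall p. ~L(p,p)) & (forall s. exists m. (~G(s,s) | L(s,m)))) | (exists q. forall k. (L(k,q) & ~L(k,k)))
Drive negations inward (¬∀x A ≡ ∃x ¬A, ¬∃x A ≡ ∀x ¬A, De Morgan for ∧/∨):
  (forall p. ~L(p,p)) | (exists s. forall m. (G(s,s) & ~L(s,m))) | (exists q. forall k. (L(k,q) & ~L(k,k)))
All bound variables are already distinct, so no renaming is needed.
Finally move all quantifiers to the prefix:
  forall p. exists s. forall m. exists q. forall k. (~L(p,p) | G(s,s) & ~L(s,m) | L(k,q) & ~L(k,k))
The quantifier exists m sits under an odd number of negations (counting the antecedent side of each →), so it flips to forall m.

universal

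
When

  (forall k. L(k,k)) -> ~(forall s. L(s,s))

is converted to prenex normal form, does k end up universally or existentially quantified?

existential

First replace A → B with ¬A ∨ B.
  ~(forall k. L(k,k)) | ~(forall s. L(s,s))
Push ¬ through the quantifiers and connectives to reach negation normal form:
  (exists k. ~L(k,k)) | (exists s. ~L(s,s))
Finally move all quantifiers to the prefix:
  exists k. exists s. (~L(k,k) | ~L(s,s))
The quantifier forall k sits under an odd number of negations (counting the antecedent side of each →), so it flips to exists k.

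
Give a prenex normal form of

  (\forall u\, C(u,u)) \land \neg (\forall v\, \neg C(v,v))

Move each ¬ inward, flipping quantifiers it crosses:
  (\forall u\, C(u,u)) \land (\exists v\, C(v,v))
All bound variables are already distinct, so no renaming is needed.
Pull the quantifiers to the front (each side's bound variable is not free in the other side):
  \forall u\, \exists v\, (C(u,u) \land C(v,v))

\forall u\, \exists v\, (C(u,u) \land C(v,v))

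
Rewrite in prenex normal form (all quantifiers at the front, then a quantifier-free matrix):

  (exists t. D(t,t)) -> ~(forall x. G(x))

forall t. exists x. (~D(t,t) | ~G(x))

Rewrite implications/biconditionals: A → B as ¬A ∨ B.
  ~(exists t. D(t,t)) | ~(forall x. G(x))
Drive negations inward (¬∀x A ≡ ∃x ¬A, ¬∃x A ≡ ∀x ¬A, De Morgan for ∧/∨):
  (forall t. ~D(t,t)) | (exists x. ~G(x))
All bound variables are already distinct, so no renaming is needed.
Finally move all quantifiers to the prefix:
  forall t. exists x. (~D(t,t) | ~G(x))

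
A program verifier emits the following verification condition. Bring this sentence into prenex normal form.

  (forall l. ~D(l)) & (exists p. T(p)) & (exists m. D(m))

Finally move all quantifiers to the prefix:
  forall l. exists p. exists m. (~D(l) & T(p) & D(m))

forall l. exists p. exists m. (~D(l) & T(p) & D(m))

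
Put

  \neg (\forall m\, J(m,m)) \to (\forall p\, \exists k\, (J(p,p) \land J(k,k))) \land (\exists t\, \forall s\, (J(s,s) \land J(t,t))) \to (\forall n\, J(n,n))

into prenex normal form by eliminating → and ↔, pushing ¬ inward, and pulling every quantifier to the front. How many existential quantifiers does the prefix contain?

2

Eliminate → and ↔ using ¬ and ∨.
  \neg \neg (\forall m\, J(m,m)) \lor \neg ((\forall p\, \exists k\, (J(p,p) \land J(k,k))) \land (\exists t\, \forall s\, (J(s,s) \land J(t,t)))) \lor (\forall n\, J(n,n))
Move each ¬ inward, flipping quantifiers it crosses:
  (\forall m\, J(m,m)) \lor (\exists p\, \forall k\, (\neg J(p,p) \lor \neg J(k,k))) \lor (\forall t\, \exists s\, (\neg J(s,s) \lor \neg J(t,t))) \lor (\forall n\, J(n,n))
All bound variables are already distinct, so no renaming is needed.
Extract every quantifier outward, since the variables are now distinct and don't occur free across branches:
  \forall m\, \exists p\, \forall k\, \forall t\, \exists s\, \forall n\, (J(m,m) \lor \neg J(p,p) \lor \neg J(k,k) \lor \neg J(s,s) \lor \neg J(t,t) \lor J(n,n))
The prefix is \forall m \exists p \forall k \forall t \exists s \forall n: 4 universal, 2 existential.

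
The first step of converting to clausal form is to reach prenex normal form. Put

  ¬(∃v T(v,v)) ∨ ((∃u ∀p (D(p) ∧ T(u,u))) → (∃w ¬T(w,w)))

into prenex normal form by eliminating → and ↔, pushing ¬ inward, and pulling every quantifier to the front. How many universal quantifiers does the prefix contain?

First replace A → B with ¬A ∨ B.
  ¬(∃v T(v,v)) ∨ ¬(∃u ∀p (D(p) ∧ T(u,u))) ∨ (∃w ¬T(w,w))
Move each ¬ inward, flipping quantifiers it crosses:
  (∀v ¬T(v,v)) ∨ (∀u ∃p (¬D(p) ∨ ¬T(u,u))) ∨ (∃w ¬T(w,w))
Finally move all quantifiers to the prefix:
  ∀v ∀u ∃p ∃w (¬T(v,v) ∨ ¬D(p) ∨ ¬T(u,u) ∨ ¬T(w,w))
The prefix is ∀v ∀u ∃p ∃w: 2 universal, 2 existential.

2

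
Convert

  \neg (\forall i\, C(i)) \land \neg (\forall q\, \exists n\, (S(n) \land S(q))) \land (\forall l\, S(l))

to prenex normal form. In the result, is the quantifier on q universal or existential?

Move each ¬ inward, flipping quantifiers it crosses:
  (\exists i\, \neg C(i)) \land (\exists q\, \forall n\, (\neg S(n) \lor \neg S(q))) \land (\forall l\, S(l))
All bound variables are already distinct, so no renaming is needed.
Extract every quantifier outward, since the variables are now distinct and don't occur free across branches:
  \exists i\, \exists q\, \forall n\, \forall l\, (\neg C(i) \land (\neg S(n) \lor \neg S(q)) \land S(l))
The quantifier \forall q sits under an odd number of negations, so it flips to \exists q.

existential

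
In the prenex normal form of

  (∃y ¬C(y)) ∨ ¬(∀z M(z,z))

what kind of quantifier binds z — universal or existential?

existential

Move each ¬ inward, flipping quantifiers it crosses:
  (∃y ¬C(y)) ∨ (∃z ¬M(z,z))
All bound variables are already distinct, so no renaming is needed.
Pull the quantifiers to the front (each side's bound variable is not free in the other side):
  ∃y ∃z (¬C(y) ∨ ¬M(z,z))
The quantifier ∀z sits under an odd number of negations, so it flips to ∃z.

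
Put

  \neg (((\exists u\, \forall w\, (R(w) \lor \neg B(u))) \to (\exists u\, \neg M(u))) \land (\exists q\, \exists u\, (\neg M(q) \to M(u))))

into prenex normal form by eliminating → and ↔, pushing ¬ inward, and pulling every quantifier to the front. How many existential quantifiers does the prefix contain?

1

Eliminate → and ↔ using ¬ and ∨.
  \neg ((\neg (\exists u\, \forall w\, (R(w) \lor \neg B(u))) \lor (\exists u\, \neg M(u))) \land (\exists q\, \exists u\, (\neg \neg M(q) \lor M(u))))
Move each ¬ inward, flipping quantifiers it crosses:
  (\exists u\, \forall w\, (R(w) \lor \neg B(u))) \land (\forall u\, M(u)) \lor (\forall q\, \forall u\, (\neg M(q) \land \neg M(u)))
Standardize variables apart so no two quantifiers bind the same name: u↦p, u↦v.
  (\exists u\, \forall w\, (R(w) \lor \neg B(u))) \land (\forall p\, M(p)) \lor (\forall q\, \forall v\, (\neg M(q) \land \neg M(v)))
Extract every quantifier outward, since the variables are now distinct and don't occur free across branches:
  \exists u\, \forall w\, \forall p\, \forall q\, \forall v\, ((R(w) \lor \neg B(u)) \land M(p) \lor \neg M(q) \land \neg M(v))
The prefix is \exists u \forall w \forall p \forall q \forall v: 4 universal, 1 existential.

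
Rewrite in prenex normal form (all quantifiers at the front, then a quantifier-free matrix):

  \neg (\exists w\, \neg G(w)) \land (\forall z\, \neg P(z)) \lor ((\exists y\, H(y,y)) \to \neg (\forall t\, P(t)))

Eliminate → and ↔ using ¬ and ∨.
  \neg (\exists w\, \neg G(w)) \land (\forall z\, \neg P(z)) \lor \neg (\exists y\, H(y,y)) \lor \neg (\forall t\, P(t))
Drive negations inward (¬∀x A ≡ ∃x ¬A, ¬∃x A ≡ ∀x ¬A, De Morgan for ∧/∨):
  (\forall w\, G(w)) \land (\forall z\, \neg P(z)) \lor (\forall y\, \neg H(y,y)) \lor (\exists t\, \neg P(t))
Finally move all quantifiers to the prefix:
  \forall w\, \forall z\, \forall y\, \exists t\, (G(w) \land \neg P(z) \lor \neg H(y,y) \lor \neg P(t))

\forall w\, \forall z\, \forall y\, \exists t\, (G(w) \land \neg P(z) \lor \neg H(y,y) \lor \neg P(t))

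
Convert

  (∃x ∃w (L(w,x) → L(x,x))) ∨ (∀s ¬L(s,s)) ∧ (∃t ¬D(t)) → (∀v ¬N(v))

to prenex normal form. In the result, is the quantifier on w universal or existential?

universal

Eliminate → and ↔ using ¬ and ∨.
  ¬((∃x ∃w (¬L(w,x) ∨ L(x,x))) ∨ (∀s ¬L(s,s)) ∧ (∃t ¬D(t))) ∨ (∀v ¬N(v))
Push ¬ through the quantifiers and connectives to reach negation normal form:
  (∀x ∀w (L(w,x) ∧ ¬L(x,x))) ∧ ((∃s L(s,s)) ∨ (∀t D(t))) ∨ (∀v ¬N(v))
All bound variables are already distinct, so no renaming is needed.
Finally move all quantifiers to the prefix:
  ∀x ∀w ∃s ∀t ∀v (L(w,x) ∧ ¬L(x,x) ∧ (L(s,s) ∨ D(t)) ∨ ¬N(v))
The quantifier ∃w sits under an odd number of negations (counting the antecedent side of each →), so it flips to ∀w.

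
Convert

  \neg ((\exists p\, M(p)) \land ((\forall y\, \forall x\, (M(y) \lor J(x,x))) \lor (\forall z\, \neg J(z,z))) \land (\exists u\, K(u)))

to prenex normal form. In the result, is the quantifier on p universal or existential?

universal

Drive negations inward (¬∀x A ≡ ∃x ¬A, ¬∃x A ≡ ∀x ¬A, De Morgan for ∧/∨):
  (\forall p\, \neg M(p)) \lor (\exists y\, \exists x\, (\neg M(y) \land \neg J(x,x))) \land (\exists z\, J(z,z)) \lor (\forall u\, \neg K(u))
All bound variables are already distinct, so no renaming is needed.
Finally move all quantifiers to the prefix:
  \forall p\, \exists y\, \exists x\, \exists z\, \forall u\, (\neg M(p) \lor \neg M(y) \land \neg J(x,x) \land J(z,z) \lor \neg K(u))
The quantifier \exists p sits under an odd number of negations, so it flips to \forall p.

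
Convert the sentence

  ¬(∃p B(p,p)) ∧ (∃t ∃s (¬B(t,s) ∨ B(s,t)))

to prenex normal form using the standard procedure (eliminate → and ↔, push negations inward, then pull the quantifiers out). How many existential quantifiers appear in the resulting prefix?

2

Drive negations inward (¬∀x A ≡ ∃x ¬A, ¬∃x A ≡ ∀x ¬A, De Morgan for ∧/∨):
  (∀p ¬B(p,p)) ∧ (∃t ∃s (¬B(t,s) ∨ B(s,t)))
All bound variables are already distinct, so no renaming is needed.
Finally move all quantifiers to the prefix:
  ∀p ∃t ∃s (¬B(p,p) ∧ (¬B(t,s) ∨ B(s,t)))
The prefix is ∀p ∃t ∃s: 1 universal, 2 existential.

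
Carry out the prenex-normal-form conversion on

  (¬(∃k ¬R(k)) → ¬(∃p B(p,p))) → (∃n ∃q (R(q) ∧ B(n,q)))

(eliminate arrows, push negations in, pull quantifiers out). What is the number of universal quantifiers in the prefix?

1

Rewrite implications/biconditionals: A → B as ¬A ∨ B.
  ¬(¬¬(∃k ¬R(k)) ∨ ¬(∃p B(p,p))) ∨ (∃n ∃q (R(q) ∧ B(n,q)))
Move each ¬ inward, flipping quantifiers it crosses:
  (∀k R(k)) ∧ (∃p B(p,p)) ∨ (∃n ∃q (R(q) ∧ B(n,q)))
All bound variables are already distinct, so no renaming is needed.
Pull the quantifiers to the front (each side's bound variable is not free in the other side):
  ∀k ∃p ∃n ∃q (R(k) ∧ B(p,p) ∨ R(q) ∧ B(n,q))
The prefix is ∀k ∃p ∃n ∃q: 1 universal, 3 existential.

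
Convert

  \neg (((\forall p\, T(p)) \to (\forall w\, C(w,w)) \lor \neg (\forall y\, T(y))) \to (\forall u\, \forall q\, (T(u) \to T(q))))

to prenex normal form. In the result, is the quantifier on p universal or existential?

existential

Rewrite implications/biconditionals: A → B as ¬A ∨ B.
  \neg (\neg (\neg (\forall p\, T(p)) \lor (\forall w\, C(w,w)) \lor \neg (\forall y\, T(y))) \lor (\forall u\, \forall q\, (\neg T(u) \lor T(q))))
Move each ¬ inward, flipping quantifiers it crosses:
  ((\exists p\, \neg T(p)) \lor (\forall w\, C(w,w)) \lor (\exists y\, \neg T(y))) \land (\exists u\, \exists q\, (T(u) \land \neg T(q)))
All bound variables are already distinct, so no renaming is needed.
Pull the quantifiers to the front (each side's bound variable is not free in the other side):
  \exists p\, \forall w\, \exists y\, \exists u\, \exists q\, ((\neg T(p) \lor C(w,w) \lor \neg T(y)) \land T(u) \land \neg T(q))
The quantifier \forall p sits under an odd number of negations (counting the antecedent side of each →), so it flips to \exists p.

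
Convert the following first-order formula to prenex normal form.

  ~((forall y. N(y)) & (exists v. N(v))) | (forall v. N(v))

exists y. forall v. forall w1. (~N(y) | ~N(v) | N(w1))

Push ¬ through the quantifiers and connectives to reach negation normal form:
  (exists y. ~N(y)) | (forall v. ~N(v)) | (forall v. N(v))
Rename bound variables to avoid capture: v↦w1.
  (exists y. ~N(y)) | (forall v. ~N(v)) | (forall w1. N(w1))
Finally move all quantifiers to the prefix:
  exists y. forall v. forall w1. (~N(y) | ~N(v) | N(w1))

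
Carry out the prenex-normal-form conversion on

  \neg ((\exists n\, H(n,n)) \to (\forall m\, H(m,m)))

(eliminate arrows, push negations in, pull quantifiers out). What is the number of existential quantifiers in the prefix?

2

Rewrite implications/biconditionals: A → B as ¬A ∨ B.
  \neg (\neg (\exists n\, H(n,n)) \lor (\forall m\, H(m,m)))
Push ¬ through the quantifiers and connectives to reach negation normal form:
  (\exists n\, H(n,n)) \land (\exists m\, \neg H(m,m))
All bound variables are already distinct, so no renaming is needed.
Pull the quantifiers to the front (each side's bound variable is not free in the other side):
  \exists n\, \exists m\, (H(n,n) \land \neg H(m,m))
The prefix is \exists n \exists m: 0 universal, 2 existential.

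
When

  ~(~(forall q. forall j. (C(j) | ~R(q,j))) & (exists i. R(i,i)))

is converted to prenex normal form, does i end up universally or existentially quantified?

universal

Push ¬ through the quantifiers and connectives to reach negation normal form:
  (forall q. forall j. (C(j) | ~R(q,j))) | (forall i. ~R(i,i))
Extract every quantifier outward, since the variables are now distinct and don't occur free across branches:
  forall q. forall j. forall i. (C(j) | ~R(q,j) | ~R(i,i))
The quantifier exists i sits under an odd number of negations, so it flips to forall i.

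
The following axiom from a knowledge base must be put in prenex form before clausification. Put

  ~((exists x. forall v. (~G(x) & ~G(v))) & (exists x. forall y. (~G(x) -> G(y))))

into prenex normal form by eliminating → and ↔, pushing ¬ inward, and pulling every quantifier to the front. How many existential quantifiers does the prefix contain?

First replace A → B with ¬A ∨ B.
  ~((exists x. forall v. (~G(x) & ~G(v))) & (exists x. forall y. (~~G(x) | G(y))))
Drive negations inward (¬∀x A ≡ ∃x ¬A, ¬∃x A ≡ ∀x ¬A, De Morgan for ∧/∨):
  (forall x. exists v. (G(x) | G(v))) | (forall x. exists y. (~G(x) & ~G(y)))
Give each quantifier a distinct variable: x↦a.
  (forall x. exists v. (G(x) | G(v))) | (forall a. exists y. (~G(a) & ~G(y)))
Extract every quantifier outward, since the variables are now distinct and don't occur free across branches:
  forall x. exists v. forall a. exists y. (G(x) | G(v) | ~G(a) & ~G(y))
The prefix is forall x exists v forall a exists y: 2 universal, 2 existential.

2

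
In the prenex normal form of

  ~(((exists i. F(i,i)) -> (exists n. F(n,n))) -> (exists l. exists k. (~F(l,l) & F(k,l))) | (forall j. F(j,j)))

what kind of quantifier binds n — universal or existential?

Eliminate → and ↔ using ¬ and ∨.
  ~(~(~(exists i. F(i,i)) | (exists n. F(n,n))) | (exists l. exists k. (~F(l,l) & F(k,l))) | (forall j. F(j,j)))
Drive negations inward (¬∀x A ≡ ∃x ¬A, ¬∃x A ≡ ∀x ¬A, De Morgan for ∧/∨):
  ((forall i. ~F(i,i)) | (exists n. F(n,n))) & (forall l. forall k. (F(l,l) | ~F(k,l))) & (exists j. ~F(j,j))
All bound variables are already distinct, so no renaming is needed.
Pull the quantifiers to the front (each side's bound variable is not free in the other side):
  forall i. exists n. forall l. forall k. exists j. ((~F(i,i) | F(n,n)) & (F(l,l) | ~F(k,l)) & ~F(j,j))
The quantifier exists n sits under an even number of negations (counting the antecedent side of each →), so it remains existential.

existential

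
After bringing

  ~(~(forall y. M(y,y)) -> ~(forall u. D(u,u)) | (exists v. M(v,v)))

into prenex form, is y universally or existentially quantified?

existential

Rewrite implications/biconditionals: A → B as ¬A ∨ B.
  ~(~~(forall y. M(y,y)) | ~(forall u. D(u,u)) | (exists v. M(v,v)))
Move each ¬ inward, flipping quantifiers it crosses:
  (exists y. ~M(y,y)) & (forall u. D(u,u)) & (forall v. ~M(v,v))
All bound variables are already distinct, so no renaming is needed.
Extract every quantifier outward, since the variables are now distinct and don't occur free across branches:
  exists y. forall u. forall v. (~M(y,y) & D(u,u) & ~M(v,v))
The quantifier forall y sits under an odd number of negations (counting the antecedent side of each →), so it flips to exists y.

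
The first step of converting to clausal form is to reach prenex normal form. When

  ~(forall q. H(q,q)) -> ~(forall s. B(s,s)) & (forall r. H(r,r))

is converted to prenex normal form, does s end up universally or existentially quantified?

Rewrite implications/biconditionals: A → B as ¬A ∨ B.
  ~~(forall q. H(q,q)) | ~(forall s. B(s,s)) & (forall r. H(r,r))
Push ¬ through the quantifiers and connectives to reach negation normal form:
  (forall q. H(q,q)) | (exists s. ~B(s,s)) & (forall r. H(r,r))
All bound variables are already distinct, so no renaming is needed.
Extract every quantifier outward, since the variables are now distinct and don't occur free across branches:
  forall q. exists s. forall r. (H(q,q) | ~B(s,s) & H(r,r))
The quantifier forall s sits under an odd number of negations (counting the antecedent side of each →), so it flips to exists s.

existential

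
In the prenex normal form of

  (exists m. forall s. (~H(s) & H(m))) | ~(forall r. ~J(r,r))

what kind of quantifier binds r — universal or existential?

Move each ¬ inward, flipping quantifiers it crosses:
  (exists m. forall s. (~H(s) & H(m))) | (exists r. J(r,r))
All bound variables are already distinct, so no renaming is needed.
Extract every quantifier outward, since the variables are now distinct and don't occur free across branches:
  exists m. forall s. exists r. (~H(s) & H(m) | J(r,r))
The quantifier forall r sits under an odd number of negations, so it flips to exists r.

existential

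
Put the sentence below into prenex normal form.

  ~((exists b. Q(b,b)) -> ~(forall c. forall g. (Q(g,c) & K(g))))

exists b. forall c. forall g. (Q(b,b) & Q(g,c) & K(g))

Eliminate → and ↔ using ¬ and ∨.
  ~(~(exists b. Q(b,b)) | ~(forall c. forall g. (Q(g,c) & K(g))))
Drive negations inward (¬∀x A ≡ ∃x ¬A, ¬∃x A ≡ ∀x ¬A, De Morgan for ∧/∨):
  (exists b. Q(b,b)) & (forall c. forall g. (Q(g,c) & K(g)))
Finally move all quantifiers to the prefix:
  exists b. forall c. forall g. (Q(b,b) & Q(g,c) & K(g))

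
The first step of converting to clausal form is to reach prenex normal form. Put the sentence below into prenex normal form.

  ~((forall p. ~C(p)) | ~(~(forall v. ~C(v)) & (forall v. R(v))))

exists p. exists v. forall r. (C(p) & C(v) & R(r))

Push ¬ through the quantifiers and connectives to reach negation normal form:
  (exists p. C(p)) & (exists v. C(v)) & (forall v. R(v))
Rename bound variables to avoid capture: v↦r.
  (exists p. C(p)) & (exists v. C(v)) & (forall r. R(r))
Finally move all quantifiers to the prefix:
  exists p. exists v. forall r. (C(p) & C(v) & R(r))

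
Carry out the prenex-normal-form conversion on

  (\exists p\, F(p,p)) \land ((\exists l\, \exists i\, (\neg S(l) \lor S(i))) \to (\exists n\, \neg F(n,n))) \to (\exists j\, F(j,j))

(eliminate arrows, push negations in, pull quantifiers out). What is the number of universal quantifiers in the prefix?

2

First replace A → B with ¬A ∨ B.
  \neg ((\exists p\, F(p,p)) \land (\neg (\exists l\, \exists i\, (\neg S(l) \lor S(i))) \lor (\exists n\, \neg F(n,n)))) \lor (\exists j\, F(j,j))
Push ¬ through the quantifiers and connectives to reach negation normal form:
  (\forall p\, \neg F(p,p)) \lor (\exists l\, \exists i\, (\neg S(l) \lor S(i))) \land (\forall n\, F(n,n)) \lor (\exists j\, F(j,j))
All bound variables are already distinct, so no renaming is needed.
Finally move all quantifiers to the prefix:
  \forall p\, \exists l\, \exists i\, \forall n\, \exists j\, (\neg F(p,p) \lor (\neg S(l) \lor S(i)) \land F(n,n) \lor F(j,j))
The prefix is \forall p \exists l \exists i \forall n \exists j: 2 universal, 3 existential.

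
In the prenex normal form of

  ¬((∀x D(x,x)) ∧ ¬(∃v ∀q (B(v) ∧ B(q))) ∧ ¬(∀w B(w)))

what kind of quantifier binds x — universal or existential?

existential

Push ¬ through the quantifiers and connectives to reach negation normal form:
  (∃x ¬D(x,x)) ∨ (∃v ∀q (B(v) ∧ B(q))) ∨ (∀w B(w))
All bound variables are already distinct, so no renaming is needed.
Finally move all quantifiers to the prefix:
  ∃x ∃v ∀q ∀w (¬D(x,x) ∨ B(v) ∧ B(q) ∨ B(w))
The quantifier ∀x sits under an odd number of negations, so it flips to ∃x.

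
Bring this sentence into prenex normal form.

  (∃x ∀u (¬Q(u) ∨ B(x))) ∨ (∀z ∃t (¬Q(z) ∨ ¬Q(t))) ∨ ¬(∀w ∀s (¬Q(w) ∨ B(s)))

∃x ∀u ∀z ∃t ∃w ∃s (¬Q(u) ∨ B(x) ∨ ¬Q(z) ∨ ¬Q(t) ∨ Q(w) ∧ ¬B(s))

Move each ¬ inward, flipping quantifiers it crosses:
  (∃x ∀u (¬Q(u) ∨ B(x))) ∨ (∀z ∃t (¬Q(z) ∨ ¬Q(t))) ∨ (∃w ∃s (Q(w) ∧ ¬B(s)))
All bound variables are already distinct, so no renaming is needed.
Extract every quantifier outward, since the variables are now distinct and don't occur free across branches:
  ∃x ∀u ∀z ∃t ∃w ∃s (¬Q(u) ∨ B(x) ∨ ¬Q(z) ∨ ¬Q(t) ∨ Q(w) ∧ ¬B(s))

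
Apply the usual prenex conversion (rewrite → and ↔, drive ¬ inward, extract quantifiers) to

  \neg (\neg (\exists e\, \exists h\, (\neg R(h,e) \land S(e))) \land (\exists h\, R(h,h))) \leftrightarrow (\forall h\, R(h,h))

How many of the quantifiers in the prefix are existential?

Eliminate → and ↔ using ¬ and ∨; A ↔ B as (¬A ∨ B) ∧ (¬B ∨ A).
  (\neg \neg (\neg (\exists e\, \exists h\, (\neg R(h,e) \land S(e))) \land (\exists h\, R(h,h))) \lor (\forall h\, R(h,h))) \land (\neg (\forall h\, R(h,h)) \lor \neg (\neg (\exists e\, \exists h\, (\neg R(h,e) \land S(e))) \land (\exists h\, R(h,h))))
Push ¬ through the quantifiers and connectives to reach negation normal form:
  ((\forall e\, \forall h\, (R(h,e) \lor \neg S(e))) \land (\exists h\, R(h,h)) \lor (\forall h\, R(h,h))) \land ((\exists h\, \neg R(h,h)) \lor (\exists e\, \exists h\, (\neg R(h,e) \land S(e))) \lor (\forall h\, \neg R(h,h)))
Rename bound variables to avoid capture: h↦s, h↦v1, h↦w1, e↦u1, h↦r, h↦y.
  ((\forall e\, \forall h\, (R(h,e) \lor \neg S(e))) \land (\exists s\, R(s,s)) \lor (\forall v1\, R(v1,v1))) \land ((\exists w1\, \neg R(w1,w1)) \lor (\exists u1\, \exists r\, (\neg R(r,u1) \land S(u1))) \lor (\forall y\, \neg R(y,y)))
Extract every quantifier outward, since the variables are now distinct and don't occur free across branches:
  \forall e\, \forall h\, \exists s\, \forall v1\, \exists w1\, \exists u1\, \exists r\, \forall y\, (((R(h,e) \lor \neg S(e)) \land R(s,s) \lor R(v1,v1)) \land (\neg R(w1,w1) \lor \neg R(r,u1) \land S(u1) \lor \neg R(y,y)))
The prefix is \forall e \forall h \exists s \forall v1 \exists w1 \exists u1 \exists r \forall y: 4 universal, 4 existential.

4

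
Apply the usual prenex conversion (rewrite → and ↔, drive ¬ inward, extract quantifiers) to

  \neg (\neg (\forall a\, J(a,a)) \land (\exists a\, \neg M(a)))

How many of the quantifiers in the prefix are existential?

0

Move each ¬ inward, flipping quantifiers it crosses:
  (\forall a\, J(a,a)) \lor (\forall a\, M(a))
Standardize variables apart so no two quantifiers bind the same name: a↦c.
  (\forall a\, J(a,a)) \lor (\forall c\, M(c))
Finally move all quantifiers to the prefix:
  \forall a\, \forall c\, (J(a,a) \lor M(c))
The prefix is \forall a \forall c: 2 universal, 0 existential.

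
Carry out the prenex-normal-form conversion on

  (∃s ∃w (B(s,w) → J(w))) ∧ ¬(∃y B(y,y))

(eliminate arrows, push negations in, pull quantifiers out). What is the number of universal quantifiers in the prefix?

1

First replace A → B with ¬A ∨ B.
  (∃s ∃w (¬B(s,w) ∨ J(w))) ∧ ¬(∃y B(y,y))
Move each ¬ inward, flipping quantifiers it crosses:
  (∃s ∃w (¬B(s,w) ∨ J(w))) ∧ (∀y ¬B(y,y))
Finally move all quantifiers to the prefix:
  ∃s ∃w ∀y ((¬B(s,w) ∨ J(w)) ∧ ¬B(y,y))
The prefix is ∃s ∃w ∀y: 1 universal, 2 existential.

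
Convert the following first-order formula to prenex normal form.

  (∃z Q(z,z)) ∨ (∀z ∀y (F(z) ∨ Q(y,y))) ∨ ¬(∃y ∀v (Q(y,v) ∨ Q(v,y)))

∃z ∀w ∀y ∀y1 ∃v (Q(z,z) ∨ F(w) ∨ Q(y,y) ∨ ¬Q(y1,v) ∧ ¬Q(v,y1))

Push ¬ through the quantifiers and connectives to reach negation normal form:
  (∃z Q(z,z)) ∨ (∀z ∀y (F(z) ∨ Q(y,y))) ∨ (∀y ∃v (¬Q(y,v) ∧ ¬Q(v,y)))
Give each quantifier a distinct variable: z↦w, y↦y1.
  (∃z Q(z,z)) ∨ (∀w ∀y (F(w) ∨ Q(y,y))) ∨ (∀y1 ∃v (¬Q(y1,v) ∧ ¬Q(v,y1)))
Finally move all quantifiers to the prefix:
  ∃z ∀w ∀y ∀y1 ∃v (Q(z,z) ∨ F(w) ∨ Q(y,y) ∨ ¬Q(y1,v) ∧ ¬Q(v,y1))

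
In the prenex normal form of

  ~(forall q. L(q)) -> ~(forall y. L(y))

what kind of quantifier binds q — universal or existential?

First replace A → B with ¬A ∨ B.
  ~~(forall q. L(q)) | ~(forall y. L(y))
Drive negations inward (¬∀x A ≡ ∃x ¬A, ¬∃x A ≡ ∀x ¬A, De Morgan for ∧/∨):
  (forall q. L(q)) | (exists y. ~L(y))
All bound variables are already distinct, so no renaming is needed.
Extract every quantifier outward, since the variables are now distinct and don't occur free across branches:
  forall q. exists y. (L(q) | ~L(y))
The quantifier forall q sits under an even number of negations (counting the antecedent side of each →), so it remains universal.

universal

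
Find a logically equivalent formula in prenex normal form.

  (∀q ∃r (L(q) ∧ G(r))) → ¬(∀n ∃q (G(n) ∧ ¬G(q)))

∃q ∀r ∃n ∀s (¬L(q) ∨ ¬G(r) ∨ ¬G(n) ∨ G(s))

Eliminate → and ↔ using ¬ and ∨.
  ¬(∀q ∃r (L(q) ∧ G(r))) ∨ ¬(∀n ∃q (G(n) ∧ ¬G(q)))
Drive negations inward (¬∀x A ≡ ∃x ¬A, ¬∃x A ≡ ∀x ¬A, De Morgan for ∧/∨):
  (∃q ∀r (¬L(q) ∨ ¬G(r))) ∨ (∃n ∀q (¬G(n) ∨ G(q)))
Rename bound variables to avoid capture: q↦s.
  (∃q ∀r (¬L(q) ∨ ¬G(r))) ∨ (∃n ∀s (¬G(n) ∨ G(s)))
Finally move all quantifiers to the prefix:
  ∃q ∀r ∃n ∀s (¬L(q) ∨ ¬G(r) ∨ ¬G(n) ∨ G(s))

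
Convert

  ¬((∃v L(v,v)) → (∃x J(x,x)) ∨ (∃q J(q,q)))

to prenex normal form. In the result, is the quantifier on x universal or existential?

First replace A → B with ¬A ∨ B.
  ¬(¬(∃v L(v,v)) ∨ (∃x J(x,x)) ∨ (∃q J(q,q)))
Push ¬ through the quantifiers and connectives to reach negation normal form:
  (∃v L(v,v)) ∧ (∀x ¬J(x,x)) ∧ (∀q ¬J(q,q))
All bound variables are already distinct, so no renaming is needed.
Finally move all quantifiers to the prefix:
  ∃v ∀x ∀q (L(v,v) ∧ ¬J(x,x) ∧ ¬J(q,q))
The quantifier ∃x sits under an odd number of negations (counting the antecedent side of each →), so it flips to ∀x.

universal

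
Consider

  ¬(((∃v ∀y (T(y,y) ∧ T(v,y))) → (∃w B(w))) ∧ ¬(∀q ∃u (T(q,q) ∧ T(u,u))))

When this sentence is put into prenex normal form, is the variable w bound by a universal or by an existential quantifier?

universal

First replace A → B with ¬A ∨ B.
  ¬((¬(∃v ∀y (T(y,y) ∧ T(v,y))) ∨ (∃w B(w))) ∧ ¬(∀q ∃u (T(q,q) ∧ T(u,u))))
Drive negations inward (¬∀x A ≡ ∃x ¬A, ¬∃x A ≡ ∀x ¬A, De Morgan for ∧/∨):
  (∃v ∀y (T(y,y) ∧ T(v,y))) ∧ (∀w ¬B(w)) ∨ (∀q ∃u (T(q,q) ∧ T(u,u)))
All bound variables are already distinct, so no renaming is needed.
Pull the quantifiers to the front (each side's bound variable is not free in the other side):
  ∃v ∀y ∀w ∀q ∃u (T(y,y) ∧ T(v,y) ∧ ¬B(w) ∨ T(q,q) ∧ T(u,u))
The quantifier ∃w sits under an odd number of negations (counting the antecedent side of each →), so it flips to ∀w.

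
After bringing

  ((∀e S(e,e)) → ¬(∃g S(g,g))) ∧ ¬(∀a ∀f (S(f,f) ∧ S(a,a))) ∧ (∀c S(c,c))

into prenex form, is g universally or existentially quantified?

universal

Eliminate → and ↔ using ¬ and ∨.
  (¬(∀e S(e,e)) ∨ ¬(∃g S(g,g))) ∧ ¬(∀a ∀f (S(f,f) ∧ S(a,a))) ∧ (∀c S(c,c))
Move each ¬ inward, flipping quantifiers it crosses:
  ((∃e ¬S(e,e)) ∨ (∀g ¬S(g,g))) ∧ (∃a ∃f (¬S(f,f) ∨ ¬S(a,a))) ∧ (∀c S(c,c))
All bound variables are already distinct, so no renaming is needed.
Pull the quantifiers to the front (each side's bound variable is not free in the other side):
  ∃e ∀g ∃a ∃f ∀c ((¬S(e,e) ∨ ¬S(g,g)) ∧ (¬S(f,f) ∨ ¬S(a,a)) ∧ S(c,c))
The quantifier ∃g sits under an odd number of negations (counting the antecedent side of each →), so it flips to ∀g.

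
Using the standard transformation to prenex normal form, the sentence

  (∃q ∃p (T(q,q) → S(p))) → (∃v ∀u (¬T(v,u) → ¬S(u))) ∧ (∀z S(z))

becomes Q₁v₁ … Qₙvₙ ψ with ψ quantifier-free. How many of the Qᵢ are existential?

Rewrite implications/biconditionals: A → B as ¬A ∨ B.
  ¬(∃q ∃p (¬T(q,q) ∨ S(p))) ∨ (∃v ∀u (¬¬T(v,u) ∨ ¬S(u))) ∧ (∀z S(z))
Push ¬ through the quantifiers and connectives to reach negation normal form:
  (∀q ∀p (T(q,q) ∧ ¬S(p))) ∨ (∃v ∀u (T(v,u) ∨ ¬S(u))) ∧ (∀z S(z))
All bound variables are already distinct, so no renaming is needed.
Pull the quantifiers to the front (each side's bound variable is not free in the other side):
  ∀q ∀p ∃v ∀u ∀z (T(q,q) ∧ ¬S(p) ∨ (T(v,u) ∨ ¬S(u)) ∧ S(z))
The prefix is ∀q ∀p ∃v ∀u ∀z: 4 universal, 1 existential.

1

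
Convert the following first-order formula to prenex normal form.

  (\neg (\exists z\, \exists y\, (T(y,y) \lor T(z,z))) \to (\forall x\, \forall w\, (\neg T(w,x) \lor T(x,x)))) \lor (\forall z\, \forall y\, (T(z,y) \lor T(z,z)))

\exists z\, \exists y\, \forall x\, \forall w\, \forall u\, \forall v1\, (T(y,y) \lor T(z,z) \lor \neg T(w,x) \lor T(x,x) \lor T(u,v1) \lor T(u,u))

Eliminate → and ↔ using ¬ and ∨.
  \neg \neg (\exists z\, \exists y\, (T(y,y) \lor T(z,z))) \lor (\forall x\, \forall w\, (\neg T(w,x) \lor T(x,x))) \lor (\forall z\, \forall y\, (T(z,y) \lor T(z,z)))
Move each ¬ inward, flipping quantifiers it crosses:
  (\exists z\, \exists y\, (T(y,y) \lor T(z,z))) \lor (\forall x\, \forall w\, (\neg T(w,x) \lor T(x,x))) \lor (\forall z\, \forall y\, (T(z,y) \lor T(z,z)))
Rename bound variables to avoid capture: z↦u, y↦v1.
  (\exists z\, \exists y\, (T(y,y) \lor T(z,z))) \lor (\forall x\, \forall w\, (\neg T(w,x) \lor T(x,x))) \lor (\forall u\, \forall v1\, (T(u,v1) \lor T(u,u)))
Pull the quantifiers to the front (each side's bound variable is not free in the other side):
  \exists z\, \exists y\, \forall x\, \forall w\, \forall u\, \forall v1\, (T(y,y) \lor T(z,z) \lor \neg T(w,x) \lor T(x,x) \lor T(u,v1) \lor T(u,u))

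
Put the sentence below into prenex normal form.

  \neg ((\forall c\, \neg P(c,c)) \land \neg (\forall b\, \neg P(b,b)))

\exists c\, \forall b\, (P(c,c) \lor \neg P(b,b))

Push ¬ through the quantifiers and connectives to reach negation normal form:
  (\exists c\, P(c,c)) \lor (\forall b\, \neg P(b,b))
All bound variables are already distinct, so no renaming is needed.
Pull the quantifiers to the front (each side's bound variable is not free in the other side):
  \exists c\, \forall b\, (P(c,c) \lor \neg P(b,b))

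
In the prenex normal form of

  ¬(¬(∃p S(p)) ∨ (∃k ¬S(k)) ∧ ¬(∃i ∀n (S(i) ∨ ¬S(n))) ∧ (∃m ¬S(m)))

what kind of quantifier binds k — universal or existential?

universal

Move each ¬ inward, flipping quantifiers it crosses:
  (∃p S(p)) ∧ ((∀k S(k)) ∨ (∃i ∀n (S(i) ∨ ¬S(n))) ∨ (∀m S(m)))
Finally move all quantifiers to the prefix:
  ∃p ∀k ∃i ∀n ∀m (S(p) ∧ (S(k) ∨ S(i) ∨ ¬S(n) ∨ S(m)))
The quantifier ∃k sits under an odd number of negations, so it flips to ∀k.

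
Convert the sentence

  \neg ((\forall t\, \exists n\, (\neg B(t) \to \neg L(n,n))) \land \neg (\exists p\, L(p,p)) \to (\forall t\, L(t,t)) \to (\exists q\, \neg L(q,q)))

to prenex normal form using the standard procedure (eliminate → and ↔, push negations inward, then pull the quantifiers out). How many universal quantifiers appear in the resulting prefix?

Rewrite implications/biconditionals: A → B as ¬A ∨ B.
  \neg (\neg ((\forall t\, \exists n\, (\neg \neg B(t) \lor \neg L(n,n))) \land \neg (\exists p\, L(p,p))) \lor \neg (\forall t\, L(t,t)) \lor (\exists q\, \neg L(q,q)))
Move each ¬ inward, flipping quantifiers it crosses:
  (\forall t\, \exists n\, (B(t) \lor \neg L(n,n))) \land (\forall p\, \neg L(p,p)) \land (\forall t\, L(t,t)) \land (\forall q\, L(q,q))
Standardize variables apart so no two quantifiers bind the same name: t↦r.
  (\forall t\, \exists n\, (B(t) \lor \neg L(n,n))) \land (\forall p\, \neg L(p,p)) \land (\forall r\, L(r,r)) \land (\forall q\, L(q,q))
Pull the quantifiers to the front (each side's bound variable is not free in the other side):
  \forall t\, \exists n\, \forall p\, \forall r\, \forall q\, ((B(t) \lor \neg L(n,n)) \land \neg L(p,p) \land L(r,r) \land L(q,q))
The prefix is \forall t \exists n \forall p \forall r \forall q: 4 universal, 1 existential.

4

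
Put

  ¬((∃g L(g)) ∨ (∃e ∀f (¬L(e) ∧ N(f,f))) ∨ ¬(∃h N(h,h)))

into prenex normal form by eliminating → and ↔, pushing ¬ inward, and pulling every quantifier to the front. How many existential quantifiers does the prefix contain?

2

Move each ¬ inward, flipping quantifiers it crosses:
  (∀g ¬L(g)) ∧ (∀e ∃f (L(e) ∨ ¬N(f,f))) ∧ (∃h N(h,h))
All bound variables are already distinct, so no renaming is needed.
Extract every quantifier outward, since the variables are now distinct and don't occur free across branches:
  ∀g ∀e ∃f ∃h (¬L(g) ∧ (L(e) ∨ ¬N(f,f)) ∧ N(h,h))
The prefix is ∀g ∀e ∃f ∃h: 2 universal, 2 existential.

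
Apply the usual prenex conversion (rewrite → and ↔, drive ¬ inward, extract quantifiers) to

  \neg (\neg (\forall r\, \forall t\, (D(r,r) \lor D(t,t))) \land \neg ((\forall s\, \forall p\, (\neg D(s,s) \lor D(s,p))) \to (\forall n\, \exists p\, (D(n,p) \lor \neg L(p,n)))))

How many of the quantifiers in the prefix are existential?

Eliminate → and ↔ using ¬ and ∨.
  \neg (\neg (\forall r\, \forall t\, (D(r,r) \lor D(t,t))) \land \neg (\neg (\forall s\, \forall p\, (\neg D(s,s) \lor D(s,p))) \lor (\forall n\, \exists p\, (D(n,p) \lor \neg L(p,n)))))
Move each ¬ inward, flipping quantifiers it crosses:
  (\forall r\, \forall t\, (D(r,r) \lor D(t,t))) \lor (\exists s\, \exists p\, (D(s,s) \land \neg D(s,p))) \lor (\forall n\, \exists p\, (D(n,p) \lor \neg L(p,n)))
Standardize variables apart so no two quantifiers bind the same name: p↦u.
  (\forall r\, \forall t\, (D(r,r) \lor D(t,t))) \lor (\exists s\, \exists p\, (D(s,s) \land \neg D(s,p))) \lor (\forall n\, \exists u\, (D(n,u) \lor \neg L(u,n)))
Extract every quantifier outward, since the variables are now distinct and don't occur free across branches:
  \forall r\, \forall t\, \exists s\, \exists p\, \forall n\, \exists u\, (D(r,r) \lor D(t,t) \lor D(s,s) \land \neg D(s,p) \lor D(n,u) \lor \neg L(u,n))
The prefix is \forall r \forall t \exists s \exists p \forall n \exists u: 3 universal, 3 existential.

3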